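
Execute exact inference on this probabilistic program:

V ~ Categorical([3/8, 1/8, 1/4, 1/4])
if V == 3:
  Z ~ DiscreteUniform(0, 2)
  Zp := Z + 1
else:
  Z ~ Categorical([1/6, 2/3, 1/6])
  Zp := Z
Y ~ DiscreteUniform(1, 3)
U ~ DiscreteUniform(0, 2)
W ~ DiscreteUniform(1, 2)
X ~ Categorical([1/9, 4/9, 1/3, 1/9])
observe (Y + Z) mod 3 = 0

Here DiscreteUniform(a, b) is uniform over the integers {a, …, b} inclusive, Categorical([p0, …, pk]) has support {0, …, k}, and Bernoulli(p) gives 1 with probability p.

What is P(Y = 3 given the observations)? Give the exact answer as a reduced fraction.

P(Y = 3 | obs) = 5/24

Enumerate traces; 288 have nonzero weight after conditioning:
  (V=0, Z=0, Y=3, U=0, W=1, X=0) weight 1/2592
  (V=0, Z=0, Y=3, U=0, W=1, X=1) weight 1/648
  (V=0, Z=0, Y=3, U=0, W=1, X=2) weight 1/864
  (V=0, Z=0, Y=3, U=0, W=1, X=3) weight 1/2592
  (V=0, Z=0, Y=3, U=0, W=2, X=0) weight 1/2592
  (V=0, Z=0, Y=3, U=0, W=2, X=1) weight 1/648
  (V=0, Z=0, Y=3, U=0, W=2, X=2) weight 1/864
  (V=0, Z=0, Y=3, U=0, W=2, X=3) weight 1/2592
  (V=0, Z=1, Y=2, U=0, W=1, X=0) weight 1/648
  (V=0, Z=2, Y=1, U=0, W=1, X=0) weight 1/2592
  … 278 more
Group by Y:
  weight(Y=1) = 5/72
  weight(Y=2) = 7/36
  weight(Y=3) = 5/72
Total weight = 5/72 + 7/36 + 5/72 = 1/3
P(Y=1 | obs) = 5/72 / 1/3 = 5/24
P(Y=2 | obs) = 7/36 / 1/3 = 7/12
P(Y=3 | obs) = 5/72 / 1/3 = 5/24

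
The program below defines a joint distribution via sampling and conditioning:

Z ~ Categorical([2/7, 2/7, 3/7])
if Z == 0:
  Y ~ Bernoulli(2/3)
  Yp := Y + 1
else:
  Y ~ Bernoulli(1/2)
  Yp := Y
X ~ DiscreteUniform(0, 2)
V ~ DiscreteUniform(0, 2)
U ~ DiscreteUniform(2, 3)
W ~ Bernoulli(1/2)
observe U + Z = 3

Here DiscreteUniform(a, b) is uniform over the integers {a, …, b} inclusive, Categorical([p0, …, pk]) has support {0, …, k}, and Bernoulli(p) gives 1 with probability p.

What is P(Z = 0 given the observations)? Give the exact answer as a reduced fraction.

P(Z = 0 | obs) = 1/2

Enumerate traces; 72 have nonzero weight after conditioning:
  (Z=0, Y=0, X=0, V=0, U=3, W=0) weight 1/378
  (Z=0, Y=0, X=0, V=0, U=3, W=1) weight 1/378
  (Z=0, Y=0, X=0, V=1, U=3, W=0) weight 1/378
  (Z=0, Y=0, X=0, V=1, U=3, W=1) weight 1/378
  (Z=0, Y=0, X=0, V=2, U=3, W=0) weight 1/378
  (Z=0, Y=0, X=0, V=2, U=3, W=1) weight 1/378
  (Z=0, Y=0, X=1, V=0, U=3, W=0) weight 1/378
  (Z=0, Y=0, X=1, V=0, U=3, W=1) weight 1/378
  (Z=1, Y=0, X=0, V=0, U=2, W=0) weight 1/252
  … 63 more
Group by Z:
  weight(Z=0) = 1/7
  weight(Z=1) = 1/7
Total weight = 1/7 + 1/7 = 2/7
P(Z=0 | obs) = 1/7 / 2/7 = 1/2
P(Z=1 | obs) = 1/7 / 2/7 = 1/2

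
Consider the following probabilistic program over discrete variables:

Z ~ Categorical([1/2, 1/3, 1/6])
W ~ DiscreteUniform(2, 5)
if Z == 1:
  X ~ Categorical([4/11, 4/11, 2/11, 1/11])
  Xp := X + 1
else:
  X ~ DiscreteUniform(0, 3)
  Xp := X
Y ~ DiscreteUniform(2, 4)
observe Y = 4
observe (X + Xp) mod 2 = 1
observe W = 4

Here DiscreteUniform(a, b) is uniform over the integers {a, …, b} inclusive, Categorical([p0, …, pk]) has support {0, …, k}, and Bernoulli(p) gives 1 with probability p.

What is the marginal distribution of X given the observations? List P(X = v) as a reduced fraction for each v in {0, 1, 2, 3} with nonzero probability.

P(X=0) = 4/11, P(X=1) = 4/11, P(X=2) = 2/11, P(X=3) = 1/11

Enumerate traces; 4 have nonzero weight after conditioning:
  (Z=1, W=4, X=0, Y=4) weight 1/99
  (Z=1, W=4, X=1, Y=4) weight 1/99
  (Z=1, W=4, X=2, Y=4) weight 1/198
  (Z=1, W=4, X=3, Y=4) weight 1/396
Group by X:
  weight(X=0) = 1/99
  weight(X=1) = 1/99
  weight(X=2) = 1/198
  weight(X=3) = 1/396
Total weight = 1/99 + 1/99 + 1/198 + 1/396 = 1/36
P(X=0 | obs) = 1/99 / 1/36 = 4/11
P(X=1 | obs) = 1/99 / 1/36 = 4/11
P(X=2 | obs) = 1/198 / 1/36 = 2/11
P(X=3 | obs) = 1/396 / 1/36 = 1/11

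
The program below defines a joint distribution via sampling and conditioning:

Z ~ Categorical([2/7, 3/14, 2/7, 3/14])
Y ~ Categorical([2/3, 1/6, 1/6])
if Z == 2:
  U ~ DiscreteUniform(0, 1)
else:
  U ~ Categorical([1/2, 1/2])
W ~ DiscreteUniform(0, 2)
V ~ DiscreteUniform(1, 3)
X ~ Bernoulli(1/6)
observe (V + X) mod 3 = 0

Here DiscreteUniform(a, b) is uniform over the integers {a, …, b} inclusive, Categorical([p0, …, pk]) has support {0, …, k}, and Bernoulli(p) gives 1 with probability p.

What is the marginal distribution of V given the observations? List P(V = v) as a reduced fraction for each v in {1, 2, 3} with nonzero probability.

P(V=2) = 1/6, P(V=3) = 5/6

Enumerate traces; 144 have nonzero weight after conditioning:
  (Z=0, Y=0, U=0, W=0, V=2, X=1) weight 1/567
  (Z=0, Y=0, U=0, W=0, V=3, X=0) weight 5/567
  (Z=0, Y=0, U=0, W=1, V=2, X=1) weight 1/567
  (Z=0, Y=0, U=0, W=1, V=3, X=0) weight 5/567
  (Z=0, Y=0, U=0, W=2, V=2, X=1) weight 1/567
  (Z=0, Y=0, U=0, W=2, V=3, X=0) weight 5/567
  (Z=0, Y=0, U=1, W=0, V=2, X=1) weight 1/567
  (Z=0, Y=0, U=1, W=0, V=3, X=0) weight 5/567
  … 136 more
Group by V:
  weight(V=2) = 1/18
  weight(V=3) = 5/18
Total weight = 1/18 + 5/18 = 1/3
P(V=2 | obs) = 1/18 / 1/3 = 1/6
P(V=3 | obs) = 5/18 / 1/3 = 5/6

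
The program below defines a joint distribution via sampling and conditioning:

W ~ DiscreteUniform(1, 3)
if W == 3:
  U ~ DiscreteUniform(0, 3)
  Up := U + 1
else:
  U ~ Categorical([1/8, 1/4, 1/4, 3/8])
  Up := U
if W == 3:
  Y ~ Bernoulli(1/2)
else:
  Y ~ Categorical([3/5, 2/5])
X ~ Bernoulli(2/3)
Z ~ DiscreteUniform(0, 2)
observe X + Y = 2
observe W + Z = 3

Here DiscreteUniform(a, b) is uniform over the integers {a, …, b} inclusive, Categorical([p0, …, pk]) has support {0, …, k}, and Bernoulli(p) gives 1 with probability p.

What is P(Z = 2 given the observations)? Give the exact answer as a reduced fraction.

Enumerate traces; 12 have nonzero weight after conditioning:
  (W=1, U=0, Y=1, X=1, Z=2) weight 1/270
  (W=1, U=1, Y=1, X=1, Z=2) weight 1/135
  (W=1, U=2, Y=1, X=1, Z=2) weight 1/135
  (W=1, U=3, Y=1, X=1, Z=2) weight 1/90
  (W=2, U=0, Y=1, X=1, Z=1) weight 1/270
  (W=2, U=1, Y=1, X=1, Z=1) weight 1/135
  (W=2, U=2, Y=1, X=1, Z=1) weight 1/135
  (W=2, U=3, Y=1, X=1, Z=1) weight 1/90
  (W=3, U=0, Y=1, X=1, Z=0) weight 1/108
  … 3 more
Group by Z:
  weight(Z=0) = 1/27
  weight(Z=1) = 4/135
  weight(Z=2) = 4/135
Total weight = 1/27 + 4/135 + 4/135 = 13/135
P(Z=0 | obs) = 1/27 / 13/135 = 5/13
P(Z=1 | obs) = 4/135 / 13/135 = 4/13
P(Z=2 | obs) = 4/135 / 13/135 = 4/13

P(Z = 2 | obs) = 4/13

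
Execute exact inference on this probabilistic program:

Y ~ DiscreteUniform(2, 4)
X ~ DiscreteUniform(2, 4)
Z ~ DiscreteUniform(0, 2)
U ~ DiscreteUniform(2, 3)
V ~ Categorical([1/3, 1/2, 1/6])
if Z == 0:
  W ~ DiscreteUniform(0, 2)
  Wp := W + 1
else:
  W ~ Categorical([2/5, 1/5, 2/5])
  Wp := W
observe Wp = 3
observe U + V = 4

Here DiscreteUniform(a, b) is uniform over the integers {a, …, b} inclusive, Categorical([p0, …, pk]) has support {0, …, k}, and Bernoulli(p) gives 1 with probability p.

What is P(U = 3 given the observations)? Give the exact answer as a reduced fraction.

Enumerate traces; 18 have nonzero weight after conditioning:
  (Y=2, X=2, Z=0, U=2, V=2, W=2) weight 1/972
  (Y=2, X=2, Z=0, U=3, V=1, W=2) weight 1/324
  (Y=2, X=3, Z=0, U=2, V=2, W=2) weight 1/972
  (Y=2, X=3, Z=0, U=3, V=1, W=2) weight 1/324
  (Y=2, X=4, Z=0, U=2, V=2, W=2) weight 1/972
  (Y=2, X=4, Z=0, U=3, V=1, W=2) weight 1/324
  (Y=3, X=2, Z=0, U=2, V=2, W=2) weight 1/972
  (Y=3, X=2, Z=0, U=3, V=1, W=2) weight 1/324
  … 10 more
Group by U:
  weight(U=2) = 1/108
  weight(U=3) = 1/36
Total weight = 1/108 + 1/36 = 1/27
P(U=2 | obs) = 1/108 / 1/27 = 1/4
P(U=3 | obs) = 1/36 / 1/27 = 3/4

P(U = 3 | obs) = 3/4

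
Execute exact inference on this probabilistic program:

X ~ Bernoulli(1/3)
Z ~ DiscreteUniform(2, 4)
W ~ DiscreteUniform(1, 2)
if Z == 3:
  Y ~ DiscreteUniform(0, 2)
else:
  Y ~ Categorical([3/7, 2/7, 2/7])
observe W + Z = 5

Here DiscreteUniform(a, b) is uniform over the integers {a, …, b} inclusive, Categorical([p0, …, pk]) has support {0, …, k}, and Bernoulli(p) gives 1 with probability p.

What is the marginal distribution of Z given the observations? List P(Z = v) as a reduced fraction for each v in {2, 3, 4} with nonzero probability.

Enumerate traces; 12 have nonzero weight after conditioning:
  (X=0, Z=3, W=2, Y=0) weight 1/27
  (X=0, Z=3, W=2, Y=1) weight 1/27
  (X=0, Z=3, W=2, Y=2) weight 1/27
  (X=0, Z=4, W=1, Y=0) weight 1/21
  (X=0, Z=4, W=1, Y=1) weight 2/63
  (X=0, Z=4, W=1, Y=2) weight 2/63
  (X=1, Z=3, W=2, Y=0) weight 1/54
  (X=1, Z=3, W=2, Y=1) weight 1/54
  … 4 more
Group by Z:
  weight(Z=3) = 1/6
  weight(Z=4) = 1/6
Total weight = 1/6 + 1/6 = 1/3
P(Z=3 | obs) = 1/6 / 1/3 = 1/2
P(Z=4 | obs) = 1/6 / 1/3 = 1/2

P(Z=3) = 1/2, P(Z=4) = 1/2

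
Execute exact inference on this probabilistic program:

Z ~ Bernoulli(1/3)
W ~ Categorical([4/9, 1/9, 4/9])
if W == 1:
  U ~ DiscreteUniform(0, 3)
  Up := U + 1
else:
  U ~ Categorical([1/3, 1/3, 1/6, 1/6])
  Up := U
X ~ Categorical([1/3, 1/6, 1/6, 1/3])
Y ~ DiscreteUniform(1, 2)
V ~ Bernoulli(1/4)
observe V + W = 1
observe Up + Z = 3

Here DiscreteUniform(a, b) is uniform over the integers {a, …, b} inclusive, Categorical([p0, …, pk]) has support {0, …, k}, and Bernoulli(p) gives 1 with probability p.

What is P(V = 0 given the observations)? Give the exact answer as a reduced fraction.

P(V = 0 | obs) = 9/17

Enumerate traces; 32 have nonzero weight after conditioning:
  (Z=0, W=0, U=3, X=0, Y=1, V=1) weight 1/486
  (Z=0, W=0, U=3, X=0, Y=2, V=1) weight 1/486
  (Z=0, W=0, U=3, X=1, Y=1, V=1) weight 1/972
  (Z=0, W=0, U=3, X=1, Y=2, V=1) weight 1/972
  (Z=0, W=0, U=3, X=2, Y=1, V=1) weight 1/972
  (Z=0, W=0, U=3, X=2, Y=2, V=1) weight 1/972
  (Z=0, W=0, U=3, X=3, Y=1, V=1) weight 1/486
  (Z=0, W=0, U=3, X=3, Y=2, V=1) weight 1/486
  (Z=0, W=1, U=2, X=0, Y=1, V=0) weight 1/432
  … 23 more
Group by V:
  weight(V=0) = 1/48
  weight(V=1) = 1/54
Total weight = 1/48 + 1/54 = 17/432
P(V=0 | obs) = 1/48 / 17/432 = 9/17
P(V=1 | obs) = 1/54 / 17/432 = 8/17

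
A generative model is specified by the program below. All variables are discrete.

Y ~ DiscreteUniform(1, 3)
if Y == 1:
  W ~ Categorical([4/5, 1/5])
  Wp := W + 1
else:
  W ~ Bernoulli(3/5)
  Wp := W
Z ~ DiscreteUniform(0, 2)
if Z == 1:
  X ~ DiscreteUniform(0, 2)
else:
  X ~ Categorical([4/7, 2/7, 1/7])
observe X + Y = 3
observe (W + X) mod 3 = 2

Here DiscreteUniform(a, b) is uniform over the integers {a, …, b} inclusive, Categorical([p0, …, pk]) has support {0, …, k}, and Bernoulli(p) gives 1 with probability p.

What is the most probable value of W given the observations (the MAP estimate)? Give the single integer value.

Enumerate traces; 6 have nonzero weight after conditioning:
  (Y=1, W=0, Z=0, X=2) weight 4/315
  (Y=1, W=0, Z=1, X=2) weight 4/135
  (Y=1, W=0, Z=2, X=2) weight 4/315
  (Y=2, W=1, Z=0, X=1) weight 2/105
  (Y=2, W=1, Z=1, X=1) weight 1/45
  (Y=2, W=1, Z=2, X=1) weight 2/105
Group by W:
  weight(W=0) = 52/945
  weight(W=1) = 19/315
Total weight = 52/945 + 19/315 = 109/945
P(W=0 | obs) = 52/945 / 109/945 = 52/109
P(W=1 | obs) = 19/315 / 109/945 = 57/109
argmax = 1

argmax_v P(W = v | obs) = 1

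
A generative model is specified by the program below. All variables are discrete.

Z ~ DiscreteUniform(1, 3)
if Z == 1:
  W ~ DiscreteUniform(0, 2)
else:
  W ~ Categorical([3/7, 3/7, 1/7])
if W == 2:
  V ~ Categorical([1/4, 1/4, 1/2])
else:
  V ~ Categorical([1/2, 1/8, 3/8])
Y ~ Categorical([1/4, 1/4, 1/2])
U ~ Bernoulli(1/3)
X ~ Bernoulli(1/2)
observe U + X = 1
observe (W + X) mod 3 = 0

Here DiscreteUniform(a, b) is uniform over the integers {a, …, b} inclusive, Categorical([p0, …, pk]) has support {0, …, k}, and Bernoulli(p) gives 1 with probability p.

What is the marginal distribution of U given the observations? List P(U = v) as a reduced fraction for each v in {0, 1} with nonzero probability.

Enumerate traces; 54 have nonzero weight after conditioning:
  (Z=1, W=0, V=0, Y=0, U=1, X=0) weight 1/432
  (Z=1, W=0, V=0, Y=1, U=1, X=0) weight 1/432
  (Z=1, W=0, V=0, Y=2, U=1, X=0) weight 1/216
  (Z=1, W=0, V=1, Y=0, U=1, X=0) weight 1/1728
  (Z=1, W=0, V=1, Y=1, U=1, X=0) weight 1/1728
  (Z=1, W=0, V=1, Y=2, U=1, X=0) weight 1/864
  (Z=1, W=0, V=2, Y=0, U=1, X=0) weight 1/576
  (Z=1, W=0, V=2, Y=1, U=1, X=0) weight 1/576
  (Z=1, W=2, V=0, Y=0, U=0, X=1) weight 1/432
  … 45 more
Group by U:
  weight(U=0) = 13/189
  weight(U=1) = 25/378
Total weight = 13/189 + 25/378 = 17/126
P(U=0 | obs) = 13/189 / 17/126 = 26/51
P(U=1 | obs) = 25/378 / 17/126 = 25/51

P(U=0) = 26/51, P(U=1) = 25/51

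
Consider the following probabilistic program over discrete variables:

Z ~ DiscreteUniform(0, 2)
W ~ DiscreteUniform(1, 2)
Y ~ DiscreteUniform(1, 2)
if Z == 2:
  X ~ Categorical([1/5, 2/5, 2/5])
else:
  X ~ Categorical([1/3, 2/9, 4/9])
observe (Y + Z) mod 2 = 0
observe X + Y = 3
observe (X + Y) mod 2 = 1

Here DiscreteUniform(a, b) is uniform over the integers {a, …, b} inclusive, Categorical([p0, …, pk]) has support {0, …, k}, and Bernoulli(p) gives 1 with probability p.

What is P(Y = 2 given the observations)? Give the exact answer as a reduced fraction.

P(Y = 2 | obs) = 7/12

Enumerate traces; 6 have nonzero weight after conditioning:
  (Z=0, W=1, Y=2, X=1) weight 1/54
  (Z=0, W=2, Y=2, X=1) weight 1/54
  (Z=1, W=1, Y=1, X=2) weight 1/27
  (Z=1, W=2, Y=1, X=2) weight 1/27
  (Z=2, W=1, Y=2, X=1) weight 1/30
  (Z=2, W=2, Y=2, X=1) weight 1/30
Group by Y:
  weight(Y=1) = 2/27
  weight(Y=2) = 14/135
Total weight = 2/27 + 14/135 = 8/45
P(Y=1 | obs) = 2/27 / 8/45 = 5/12
P(Y=2 | obs) = 14/135 / 8/45 = 7/12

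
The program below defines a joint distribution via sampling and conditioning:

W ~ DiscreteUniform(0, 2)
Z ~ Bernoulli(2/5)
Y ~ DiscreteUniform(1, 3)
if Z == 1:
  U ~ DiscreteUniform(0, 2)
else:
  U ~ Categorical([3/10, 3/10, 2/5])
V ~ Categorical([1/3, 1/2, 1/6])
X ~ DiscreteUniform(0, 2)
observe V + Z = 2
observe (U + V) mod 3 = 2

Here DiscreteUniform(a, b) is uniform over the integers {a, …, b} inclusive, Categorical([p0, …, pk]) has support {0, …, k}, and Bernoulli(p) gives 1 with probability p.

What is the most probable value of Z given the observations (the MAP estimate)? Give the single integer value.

argmax_v P(Z = v | obs) = 1

Enumerate traces; 54 have nonzero weight after conditioning:
  (W=0, Z=0, Y=1, U=0, V=2, X=0) weight 1/900
  (W=0, Z=0, Y=1, U=0, V=2, X=1) weight 1/900
  (W=0, Z=0, Y=1, U=0, V=2, X=2) weight 1/900
  (W=0, Z=0, Y=2, U=0, V=2, X=0) weight 1/900
  (W=0, Z=0, Y=2, U=0, V=2, X=1) weight 1/900
  (W=0, Z=0, Y=2, U=0, V=2, X=2) weight 1/900
  (W=0, Z=0, Y=3, U=0, V=2, X=0) weight 1/900
  (W=0, Z=0, Y=3, U=0, V=2, X=1) weight 1/900
  (W=0, Z=1, Y=1, U=1, V=1, X=0) weight 1/405
  … 45 more
Group by Z:
  weight(Z=0) = 3/100
  weight(Z=1) = 1/15
Total weight = 3/100 + 1/15 = 29/300
P(Z=0 | obs) = 3/100 / 29/300 = 9/29
P(Z=1 | obs) = 1/15 / 29/300 = 20/29
argmax = 1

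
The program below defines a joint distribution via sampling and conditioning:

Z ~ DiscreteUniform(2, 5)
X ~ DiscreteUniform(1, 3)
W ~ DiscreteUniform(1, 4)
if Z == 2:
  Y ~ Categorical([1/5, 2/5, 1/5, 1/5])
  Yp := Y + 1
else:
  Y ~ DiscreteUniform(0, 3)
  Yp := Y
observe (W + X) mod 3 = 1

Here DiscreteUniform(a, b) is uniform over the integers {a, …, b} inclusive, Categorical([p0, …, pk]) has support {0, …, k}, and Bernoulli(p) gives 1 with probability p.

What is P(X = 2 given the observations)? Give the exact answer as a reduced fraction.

Enumerate traces; 64 have nonzero weight after conditioning:
  (Z=2, X=1, W=3, Y=0) weight 1/240
  (Z=2, X=1, W=3, Y=1) weight 1/120
  (Z=2, X=1, W=3, Y=2) weight 1/240
  (Z=2, X=1, W=3, Y=3) weight 1/240
  (Z=2, X=2, W=2, Y=0) weight 1/240
  (Z=2, X=2, W=2, Y=1) weight 1/120
  (Z=2, X=2, W=2, Y=2) weight 1/240
  (Z=2, X=2, W=2, Y=3) weight 1/240
  (Z=2, X=3, W=1, Y=0) weight 1/240
  … 55 more
Group by X:
  weight(X=1) = 1/12
  weight(X=2) = 1/12
  weight(X=3) = 1/6
Total weight = 1/12 + 1/12 + 1/6 = 1/3
P(X=1 | obs) = 1/12 / 1/3 = 1/4
P(X=2 | obs) = 1/12 / 1/3 = 1/4
P(X=3 | obs) = 1/6 / 1/3 = 1/2

P(X = 2 | obs) = 1/4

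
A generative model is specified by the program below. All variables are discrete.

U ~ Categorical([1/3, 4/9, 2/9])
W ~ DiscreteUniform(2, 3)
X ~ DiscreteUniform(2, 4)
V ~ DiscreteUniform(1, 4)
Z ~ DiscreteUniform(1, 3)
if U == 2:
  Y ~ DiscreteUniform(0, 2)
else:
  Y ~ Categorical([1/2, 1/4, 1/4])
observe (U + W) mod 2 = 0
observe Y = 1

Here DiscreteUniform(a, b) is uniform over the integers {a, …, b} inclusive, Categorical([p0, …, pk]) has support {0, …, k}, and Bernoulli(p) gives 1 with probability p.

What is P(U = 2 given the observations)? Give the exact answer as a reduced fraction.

P(U = 2 | obs) = 8/29

Enumerate traces; 108 have nonzero weight after conditioning:
  (U=0, W=2, X=2, V=1, Z=1, Y=1) weight 1/864
  (U=0, W=2, X=2, V=1, Z=2, Y=1) weight 1/864
  (U=0, W=2, X=2, V=1, Z=3, Y=1) weight 1/864
  (U=0, W=2, X=2, V=2, Z=1, Y=1) weight 1/864
  (U=0, W=2, X=2, V=2, Z=2, Y=1) weight 1/864
  (U=0, W=2, X=2, V=2, Z=3, Y=1) weight 1/864
  (U=0, W=2, X=2, V=3, Z=1, Y=1) weight 1/864
  (U=0, W=2, X=2, V=3, Z=2, Y=1) weight 1/864
  (U=1, W=3, X=2, V=1, Z=1, Y=1) weight 1/648
  (U=2, W=2, X=2, V=1, Z=1, Y=1) weight 1/972
  … 98 more
Group by U:
  weight(U=0) = 1/24
  weight(U=1) = 1/18
  weight(U=2) = 1/27
Total weight = 1/24 + 1/18 + 1/27 = 29/216
P(U=0 | obs) = 1/24 / 29/216 = 9/29
P(U=1 | obs) = 1/18 / 29/216 = 12/29
P(U=2 | obs) = 1/27 / 29/216 = 8/29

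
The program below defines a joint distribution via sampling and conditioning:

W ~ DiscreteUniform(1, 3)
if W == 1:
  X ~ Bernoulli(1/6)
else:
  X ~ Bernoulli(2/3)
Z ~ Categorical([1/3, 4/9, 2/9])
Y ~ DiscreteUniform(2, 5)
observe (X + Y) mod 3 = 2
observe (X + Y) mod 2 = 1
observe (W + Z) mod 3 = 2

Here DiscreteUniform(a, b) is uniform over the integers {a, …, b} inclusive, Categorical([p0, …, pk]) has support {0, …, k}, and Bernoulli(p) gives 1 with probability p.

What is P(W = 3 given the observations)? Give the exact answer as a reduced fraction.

Enumerate traces; 6 have nonzero weight after conditioning:
  (W=1, X=0, Z=1, Y=5) weight 5/162
  (W=1, X=1, Z=1, Y=4) weight 1/162
  (W=2, X=0, Z=0, Y=5) weight 1/108
  (W=2, X=1, Z=0, Y=4) weight 1/54
  (W=3, X=0, Z=2, Y=5) weight 1/162
  (W=3, X=1, Z=2, Y=4) weight 1/81
Group by W:
  weight(W=1) = 1/27
  weight(W=2) = 1/36
  weight(W=3) = 1/54
Total weight = 1/27 + 1/36 + 1/54 = 1/12
P(W=1 | obs) = 1/27 / 1/12 = 4/9
P(W=2 | obs) = 1/36 / 1/12 = 1/3
P(W=3 | obs) = 1/54 / 1/12 = 2/9

P(W = 3 | obs) = 2/9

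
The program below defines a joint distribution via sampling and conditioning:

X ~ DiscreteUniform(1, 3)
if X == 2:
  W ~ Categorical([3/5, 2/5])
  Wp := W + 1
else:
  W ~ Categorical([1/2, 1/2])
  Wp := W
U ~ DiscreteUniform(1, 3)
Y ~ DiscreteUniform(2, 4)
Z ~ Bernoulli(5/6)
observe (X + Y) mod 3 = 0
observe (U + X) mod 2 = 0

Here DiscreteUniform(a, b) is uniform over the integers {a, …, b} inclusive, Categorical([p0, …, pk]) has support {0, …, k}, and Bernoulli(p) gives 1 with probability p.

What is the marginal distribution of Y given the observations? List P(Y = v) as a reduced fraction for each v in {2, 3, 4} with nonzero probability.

Enumerate traces; 20 have nonzero weight after conditioning:
  (X=1, W=0, U=1, Y=2, Z=0) weight 1/324
  (X=1, W=0, U=1, Y=2, Z=1) weight 5/324
  (X=1, W=0, U=3, Y=2, Z=0) weight 1/324
  (X=1, W=0, U=3, Y=2, Z=1) weight 5/324
  (X=1, W=1, U=1, Y=2, Z=0) weight 1/324
  (X=1, W=1, U=1, Y=2, Z=1) weight 5/324
  (X=1, W=1, U=3, Y=2, Z=0) weight 1/324
  (X=1, W=1, U=3, Y=2, Z=1) weight 5/324
  (X=2, W=0, U=2, Y=4, Z=0) weight 1/270
  (X=3, W=0, U=1, Y=3, Z=0) weight 1/324
  … 10 more
Group by Y:
  weight(Y=2) = 2/27
  weight(Y=3) = 2/27
  weight(Y=4) = 1/27
Total weight = 2/27 + 2/27 + 1/27 = 5/27
P(Y=2 | obs) = 2/27 / 5/27 = 2/5
P(Y=3 | obs) = 2/27 / 5/27 = 2/5
P(Y=4 | obs) = 1/27 / 5/27 = 1/5

P(Y=2) = 2/5, P(Y=3) = 2/5, P(Y=4) = 1/5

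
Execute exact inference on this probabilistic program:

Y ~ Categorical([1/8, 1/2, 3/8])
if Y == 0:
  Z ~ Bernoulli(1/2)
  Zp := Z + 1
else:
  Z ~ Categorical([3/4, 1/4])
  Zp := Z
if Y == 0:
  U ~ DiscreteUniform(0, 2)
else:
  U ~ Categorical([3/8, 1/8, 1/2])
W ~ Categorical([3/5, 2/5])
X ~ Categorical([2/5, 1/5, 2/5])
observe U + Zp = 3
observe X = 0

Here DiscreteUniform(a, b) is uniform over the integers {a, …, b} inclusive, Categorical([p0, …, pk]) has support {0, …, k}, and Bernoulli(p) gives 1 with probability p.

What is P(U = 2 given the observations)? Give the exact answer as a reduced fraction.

Enumerate traces; 8 have nonzero weight after conditioning:
  (Y=0, Z=0, U=2, W=0, X=0) weight 1/200
  (Y=0, Z=0, U=2, W=1, X=0) weight 1/300
  (Y=0, Z=1, U=1, W=0, X=0) weight 1/200
  (Y=0, Z=1, U=1, W=1, X=0) weight 1/300
  (Y=1, Z=1, U=2, W=0, X=0) weight 3/200
  (Y=1, Z=1, U=2, W=1, X=0) weight 1/100
  (Y=2, Z=1, U=2, W=0, X=0) weight 9/800
  (Y=2, Z=1, U=2, W=1, X=0) weight 3/400
Group by U:
  weight(U=1) = 1/120
  weight(U=2) = 5/96
Total weight = 1/120 + 5/96 = 29/480
P(U=1 | obs) = 1/120 / 29/480 = 4/29
P(U=2 | obs) = 5/96 / 29/480 = 25/29

P(U = 2 | obs) = 25/29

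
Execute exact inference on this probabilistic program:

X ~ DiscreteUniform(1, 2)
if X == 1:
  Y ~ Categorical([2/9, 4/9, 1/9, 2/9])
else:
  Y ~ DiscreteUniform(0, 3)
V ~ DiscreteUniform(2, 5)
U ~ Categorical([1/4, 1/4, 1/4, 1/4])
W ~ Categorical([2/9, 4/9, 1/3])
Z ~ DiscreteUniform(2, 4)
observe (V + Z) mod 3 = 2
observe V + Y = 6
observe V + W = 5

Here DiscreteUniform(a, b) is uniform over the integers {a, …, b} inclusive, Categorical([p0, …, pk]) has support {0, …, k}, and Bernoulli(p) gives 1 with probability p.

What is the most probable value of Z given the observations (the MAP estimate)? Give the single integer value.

Enumerate traces; 24 have nonzero weight after conditioning:
  (X=1, Y=1, V=5, U=0, W=0, Z=3) weight 1/972
  (X=1, Y=1, V=5, U=1, W=0, Z=3) weight 1/972
  (X=1, Y=1, V=5, U=2, W=0, Z=3) weight 1/972
  (X=1, Y=1, V=5, U=3, W=0, Z=3) weight 1/972
  (X=1, Y=2, V=4, U=0, W=1, Z=4) weight 1/1944
  (X=1, Y=2, V=4, U=1, W=1, Z=4) weight 1/1944
  (X=1, Y=2, V=4, U=2, W=1, Z=4) weight 1/1944
  (X=1, Y=2, V=4, U=3, W=1, Z=4) weight 1/1944
  (X=1, Y=3, V=3, U=0, W=2, Z=2) weight 1/1296
  … 15 more
Group by Z:
  weight(Z=2) = 17/2592
  weight(Z=3) = 25/3888
  weight(Z=4) = 13/1944
Total weight = 17/2592 + 25/3888 + 13/1944 = 17/864
P(Z=2 | obs) = 17/2592 / 17/864 = 1/3
P(Z=3 | obs) = 25/3888 / 17/864 = 50/153
P(Z=4 | obs) = 13/1944 / 17/864 = 52/153
argmax = 4

argmax_v P(Z = v | obs) = 4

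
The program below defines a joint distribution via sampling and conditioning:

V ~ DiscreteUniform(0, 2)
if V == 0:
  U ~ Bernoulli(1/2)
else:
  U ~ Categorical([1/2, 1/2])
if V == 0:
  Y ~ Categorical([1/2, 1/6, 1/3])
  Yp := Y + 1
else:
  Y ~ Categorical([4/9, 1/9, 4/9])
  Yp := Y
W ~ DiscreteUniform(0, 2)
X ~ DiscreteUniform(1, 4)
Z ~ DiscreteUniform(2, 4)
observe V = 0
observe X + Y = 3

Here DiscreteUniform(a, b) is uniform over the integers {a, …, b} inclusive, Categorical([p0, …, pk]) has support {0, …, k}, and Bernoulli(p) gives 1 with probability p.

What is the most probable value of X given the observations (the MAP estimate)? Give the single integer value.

argmax_v P(X = v | obs) = 3

Enumerate traces; 54 have nonzero weight after conditioning:
  (V=0, U=0, Y=0, W=0, X=3, Z=2) weight 1/432
  (V=0, U=0, Y=0, W=0, X=3, Z=3) weight 1/432
  (V=0, U=0, Y=0, W=0, X=3, Z=4) weight 1/432
  (V=0, U=0, Y=0, W=1, X=3, Z=2) weight 1/432
  (V=0, U=0, Y=0, W=1, X=3, Z=3) weight 1/432
  (V=0, U=0, Y=0, W=1, X=3, Z=4) weight 1/432
  (V=0, U=0, Y=0, W=2, X=3, Z=2) weight 1/432
  (V=0, U=0, Y=0, W=2, X=3, Z=3) weight 1/432
  (V=0, U=0, Y=1, W=0, X=2, Z=2) weight 1/1296
  (V=0, U=0, Y=2, W=0, X=1, Z=2) weight 1/648
  … 44 more
Group by X:
  weight(X=1) = 1/36
  weight(X=2) = 1/72
  weight(X=3) = 1/24
Total weight = 1/36 + 1/72 + 1/24 = 1/12
P(X=1 | obs) = 1/36 / 1/12 = 1/3
P(X=2 | obs) = 1/72 / 1/12 = 1/6
P(X=3 | obs) = 1/24 / 1/12 = 1/2
argmax = 3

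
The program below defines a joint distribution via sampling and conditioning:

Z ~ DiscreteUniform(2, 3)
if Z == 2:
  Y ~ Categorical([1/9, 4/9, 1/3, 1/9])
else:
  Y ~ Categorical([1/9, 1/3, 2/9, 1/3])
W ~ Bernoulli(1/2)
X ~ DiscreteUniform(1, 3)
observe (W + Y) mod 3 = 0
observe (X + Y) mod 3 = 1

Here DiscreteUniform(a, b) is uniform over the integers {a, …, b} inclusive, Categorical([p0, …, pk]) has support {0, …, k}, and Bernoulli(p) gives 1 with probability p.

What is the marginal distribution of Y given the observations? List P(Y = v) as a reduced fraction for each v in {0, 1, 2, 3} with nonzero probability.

P(Y=0) = 2/11, P(Y=2) = 5/11, P(Y=3) = 4/11

Enumerate traces; 6 have nonzero weight after conditioning:
  (Z=2, Y=0, W=0, X=1) weight 1/108
  (Z=2, Y=2, W=1, X=2) weight 1/36
  (Z=2, Y=3, W=0, X=1) weight 1/108
  (Z=3, Y=0, W=0, X=1) weight 1/108
  (Z=3, Y=2, W=1, X=2) weight 1/54
  (Z=3, Y=3, W=0, X=1) weight 1/36
Group by Y:
  weight(Y=0) = 1/54
  weight(Y=2) = 5/108
  weight(Y=3) = 1/27
Total weight = 1/54 + 5/108 + 1/27 = 11/108
P(Y=0 | obs) = 1/54 / 11/108 = 2/11
P(Y=2 | obs) = 5/108 / 11/108 = 5/11
P(Y=3 | obs) = 1/27 / 11/108 = 4/11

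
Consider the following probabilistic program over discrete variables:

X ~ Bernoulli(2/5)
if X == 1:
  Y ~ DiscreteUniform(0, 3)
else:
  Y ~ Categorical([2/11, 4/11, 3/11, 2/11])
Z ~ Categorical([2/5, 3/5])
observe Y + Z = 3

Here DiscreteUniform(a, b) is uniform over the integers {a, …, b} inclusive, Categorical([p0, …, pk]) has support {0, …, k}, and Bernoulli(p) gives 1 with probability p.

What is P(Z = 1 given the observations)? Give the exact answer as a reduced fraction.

Enumerate traces; 4 have nonzero weight after conditioning:
  (X=0, Y=2, Z=1) weight 27/275
  (X=0, Y=3, Z=0) weight 12/275
  (X=1, Y=2, Z=1) weight 3/50
  (X=1, Y=3, Z=0) weight 1/25
Group by Z:
  weight(Z=0) = 23/275
  weight(Z=1) = 87/550
Total weight = 23/275 + 87/550 = 133/550
P(Z=0 | obs) = 23/275 / 133/550 = 46/133
P(Z=1 | obs) = 87/550 / 133/550 = 87/133

P(Z = 1 | obs) = 87/133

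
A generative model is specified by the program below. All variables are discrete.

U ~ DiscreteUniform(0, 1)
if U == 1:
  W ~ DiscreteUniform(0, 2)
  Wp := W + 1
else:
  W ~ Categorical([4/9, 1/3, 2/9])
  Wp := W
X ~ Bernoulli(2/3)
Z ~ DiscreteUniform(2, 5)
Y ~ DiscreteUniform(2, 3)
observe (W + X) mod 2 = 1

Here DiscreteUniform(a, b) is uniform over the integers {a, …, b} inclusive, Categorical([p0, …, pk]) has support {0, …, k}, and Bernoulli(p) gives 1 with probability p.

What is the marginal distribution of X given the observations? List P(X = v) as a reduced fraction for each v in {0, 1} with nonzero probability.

Enumerate traces; 48 have nonzero weight after conditioning:
  (U=0, W=0, X=1, Z=2, Y=2) weight 1/54
  (U=0, W=0, X=1, Z=2, Y=3) weight 1/54
  (U=0, W=0, X=1, Z=3, Y=2) weight 1/54
  (U=0, W=0, X=1, Z=3, Y=3) weight 1/54
  (U=0, W=0, X=1, Z=4, Y=2) weight 1/54
  (U=0, W=0, X=1, Z=4, Y=3) weight 1/54
  (U=0, W=0, X=1, Z=5, Y=2) weight 1/54
  (U=0, W=0, X=1, Z=5, Y=3) weight 1/54
  (U=0, W=1, X=0, Z=2, Y=2) weight 1/144
  … 39 more
Group by X:
  weight(X=0) = 1/9
  weight(X=1) = 4/9
Total weight = 1/9 + 4/9 = 5/9
P(X=0 | obs) = 1/9 / 5/9 = 1/5
P(X=1 | obs) = 4/9 / 5/9 = 4/5

P(X=0) = 1/5, P(X=1) = 4/5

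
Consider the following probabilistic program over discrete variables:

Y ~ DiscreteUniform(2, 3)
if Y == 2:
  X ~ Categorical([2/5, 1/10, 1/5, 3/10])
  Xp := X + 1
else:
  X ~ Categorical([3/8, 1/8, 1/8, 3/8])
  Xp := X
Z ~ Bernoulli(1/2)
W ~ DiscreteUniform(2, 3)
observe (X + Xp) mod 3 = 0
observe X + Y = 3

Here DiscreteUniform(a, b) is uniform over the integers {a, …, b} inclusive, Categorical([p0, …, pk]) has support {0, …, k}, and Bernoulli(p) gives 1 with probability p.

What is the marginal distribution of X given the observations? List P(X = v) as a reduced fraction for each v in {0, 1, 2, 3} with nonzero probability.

Enumerate traces; 8 have nonzero weight after conditioning:
  (Y=2, X=1, Z=0, W=2) weight 1/80
  (Y=2, X=1, Z=0, W=3) weight 1/80
  (Y=2, X=1, Z=1, W=2) weight 1/80
  (Y=2, X=1, Z=1, W=3) weight 1/80
  (Y=3, X=0, Z=0, W=2) weight 3/64
  (Y=3, X=0, Z=0, W=3) weight 3/64
  (Y=3, X=0, Z=1, W=2) weight 3/64
  (Y=3, X=0, Z=1, W=3) weight 3/64
Group by X:
  weight(X=0) = 3/16
  weight(X=1) = 1/20
Total weight = 3/16 + 1/20 = 19/80
P(X=0 | obs) = 3/16 / 19/80 = 15/19
P(X=1 | obs) = 1/20 / 19/80 = 4/19

P(X=0) = 15/19, P(X=1) = 4/19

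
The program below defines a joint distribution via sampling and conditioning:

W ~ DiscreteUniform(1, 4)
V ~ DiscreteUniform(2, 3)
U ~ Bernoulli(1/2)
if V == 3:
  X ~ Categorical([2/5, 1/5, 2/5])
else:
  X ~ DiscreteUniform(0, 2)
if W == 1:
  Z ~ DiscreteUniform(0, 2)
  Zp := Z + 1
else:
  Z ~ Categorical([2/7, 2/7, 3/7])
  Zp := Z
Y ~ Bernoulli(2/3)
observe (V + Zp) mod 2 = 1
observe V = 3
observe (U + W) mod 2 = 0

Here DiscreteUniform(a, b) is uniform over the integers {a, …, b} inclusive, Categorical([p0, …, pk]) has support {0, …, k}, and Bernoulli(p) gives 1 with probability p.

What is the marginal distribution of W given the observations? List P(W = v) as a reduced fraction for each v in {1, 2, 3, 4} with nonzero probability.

Enumerate traces; 42 have nonzero weight after conditioning:
  (W=1, V=3, U=1, X=0, Z=1, Y=0) weight 1/360
  (W=1, V=3, U=1, X=0, Z=1, Y=1) weight 1/180
  (W=1, V=3, U=1, X=1, Z=1, Y=0) weight 1/720
  (W=1, V=3, U=1, X=1, Z=1, Y=1) weight 1/360
  (W=1, V=3, U=1, X=2, Z=1, Y=0) weight 1/360
  (W=1, V=3, U=1, X=2, Z=1, Y=1) weight 1/180
  (W=2, V=3, U=0, X=0, Z=0, Y=0) weight 1/420
  (W=2, V=3, U=0, X=0, Z=0, Y=1) weight 1/210
  (W=3, V=3, U=1, X=0, Z=0, Y=0) weight 1/420
  (W=4, V=3, U=0, X=0, Z=0, Y=0) weight 1/420
  … 32 more
Group by W:
  weight(W=1) = 1/48
  weight(W=2) = 5/112
  weight(W=3) = 5/112
  weight(W=4) = 5/112
Total weight = 1/48 + 5/112 + 5/112 + 5/112 = 13/84
P(W=1 | obs) = 1/48 / 13/84 = 7/52
P(W=2 | obs) = 5/112 / 13/84 = 15/52
P(W=3 | obs) = 5/112 / 13/84 = 15/52
P(W=4 | obs) = 5/112 / 13/84 = 15/52

P(W=1) = 7/52, P(W=2) = 15/52, P(W=3) = 15/52, P(W=4) = 15/52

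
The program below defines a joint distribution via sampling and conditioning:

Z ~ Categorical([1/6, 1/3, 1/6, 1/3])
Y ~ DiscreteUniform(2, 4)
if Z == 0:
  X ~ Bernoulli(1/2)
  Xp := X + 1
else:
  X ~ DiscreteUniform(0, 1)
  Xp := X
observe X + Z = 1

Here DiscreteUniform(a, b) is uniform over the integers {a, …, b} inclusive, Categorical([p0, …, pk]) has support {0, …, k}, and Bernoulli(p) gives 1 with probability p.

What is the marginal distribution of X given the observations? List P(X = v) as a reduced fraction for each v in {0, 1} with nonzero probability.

P(X=0) = 2/3, P(X=1) = 1/3

Enumerate traces; 6 have nonzero weight after conditioning:
  (Z=0, Y=2, X=1) weight 1/36
  (Z=0, Y=3, X=1) weight 1/36
  (Z=0, Y=4, X=1) weight 1/36
  (Z=1, Y=2, X=0) weight 1/18
  (Z=1, Y=3, X=0) weight 1/18
  (Z=1, Y=4, X=0) weight 1/18
Group by X:
  weight(X=0) = 1/6
  weight(X=1) = 1/12
Total weight = 1/6 + 1/12 = 1/4
P(X=0 | obs) = 1/6 / 1/4 = 2/3
P(X=1 | obs) = 1/12 / 1/4 = 1/3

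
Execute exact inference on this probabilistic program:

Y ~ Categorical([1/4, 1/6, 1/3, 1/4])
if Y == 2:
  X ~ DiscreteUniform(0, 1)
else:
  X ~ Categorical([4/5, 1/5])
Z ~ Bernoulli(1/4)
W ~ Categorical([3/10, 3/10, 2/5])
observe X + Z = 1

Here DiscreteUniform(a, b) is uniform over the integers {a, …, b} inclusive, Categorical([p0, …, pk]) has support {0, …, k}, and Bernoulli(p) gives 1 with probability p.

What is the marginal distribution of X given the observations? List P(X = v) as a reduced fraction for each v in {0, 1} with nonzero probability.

Enumerate traces; 24 have nonzero weight after conditioning:
  (Y=0, X=0, Z=1, W=0) weight 3/200
  (Y=0, X=0, Z=1, W=1) weight 3/200
  (Y=0, X=0, Z=1, W=2) weight 1/50
  (Y=0, X=1, Z=0, W=0) weight 9/800
  (Y=0, X=1, Z=0, W=1) weight 9/800
  (Y=0, X=1, Z=0, W=2) weight 3/200
  (Y=1, X=0, Z=1, W=0) weight 1/100
  (Y=1, X=0, Z=1, W=1) weight 1/100
  … 16 more
Group by X:
  weight(X=0) = 7/40
  weight(X=1) = 9/40
Total weight = 7/40 + 9/40 = 2/5
P(X=0 | obs) = 7/40 / 2/5 = 7/16
P(X=1 | obs) = 9/40 / 2/5 = 9/16

P(X=0) = 7/16, P(X=1) = 9/16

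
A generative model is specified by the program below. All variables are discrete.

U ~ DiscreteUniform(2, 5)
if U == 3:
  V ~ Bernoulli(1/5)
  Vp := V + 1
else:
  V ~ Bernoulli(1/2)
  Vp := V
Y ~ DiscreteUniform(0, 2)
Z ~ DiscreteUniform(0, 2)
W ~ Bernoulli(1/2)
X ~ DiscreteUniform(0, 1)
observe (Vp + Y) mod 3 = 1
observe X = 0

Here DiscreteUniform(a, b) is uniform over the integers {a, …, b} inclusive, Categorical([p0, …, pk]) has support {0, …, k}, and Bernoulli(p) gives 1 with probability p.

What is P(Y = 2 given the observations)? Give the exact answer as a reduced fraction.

P(Y = 2 | obs) = 1/20

Enumerate traces; 48 have nonzero weight after conditioning:
  (U=2, V=0, Y=1, Z=0, W=0, X=0) weight 1/288
  (U=2, V=0, Y=1, Z=0, W=1, X=0) weight 1/288
  (U=2, V=0, Y=1, Z=1, W=0, X=0) weight 1/288
  (U=2, V=0, Y=1, Z=1, W=1, X=0) weight 1/288
  (U=2, V=0, Y=1, Z=2, W=0, X=0) weight 1/288
  (U=2, V=0, Y=1, Z=2, W=1, X=0) weight 1/288
  (U=2, V=1, Y=0, Z=0, W=0, X=0) weight 1/288
  (U=2, V=1, Y=0, Z=0, W=1, X=0) weight 1/288
  (U=3, V=1, Y=2, Z=0, W=0, X=0) weight 1/720
  … 39 more
Group by Y:
  weight(Y=0) = 23/240
  weight(Y=1) = 1/16
  weight(Y=2) = 1/120
Total weight = 23/240 + 1/16 + 1/120 = 1/6
P(Y=0 | obs) = 23/240 / 1/6 = 23/40
P(Y=1 | obs) = 1/16 / 1/6 = 3/8
P(Y=2 | obs) = 1/120 / 1/6 = 1/20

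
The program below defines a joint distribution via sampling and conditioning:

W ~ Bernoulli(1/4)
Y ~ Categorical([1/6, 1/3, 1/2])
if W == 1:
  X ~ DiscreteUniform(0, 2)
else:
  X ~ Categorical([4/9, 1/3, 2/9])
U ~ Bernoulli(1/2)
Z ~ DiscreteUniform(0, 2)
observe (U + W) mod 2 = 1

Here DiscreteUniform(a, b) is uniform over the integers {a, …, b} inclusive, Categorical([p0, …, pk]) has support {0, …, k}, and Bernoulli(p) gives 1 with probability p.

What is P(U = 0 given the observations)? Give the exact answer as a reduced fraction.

P(U = 0 | obs) = 1/4

Enumerate traces; 54 have nonzero weight after conditioning:
  (W=0, Y=0, X=0, U=1, Z=0) weight 1/108
  (W=0, Y=0, X=0, U=1, Z=1) weight 1/108
  (W=0, Y=0, X=0, U=1, Z=2) weight 1/108
  (W=0, Y=0, X=1, U=1, Z=0) weight 1/144
  (W=0, Y=0, X=1, U=1, Z=1) weight 1/144
  (W=0, Y=0, X=1, U=1, Z=2) weight 1/144
  (W=0, Y=0, X=2, U=1, Z=0) weight 1/216
  (W=0, Y=0, X=2, U=1, Z=1) weight 1/216
  (W=1, Y=0, X=0, U=0, Z=0) weight 1/432
  … 45 more
Group by U:
  weight(U=0) = 1/8
  weight(U=1) = 3/8
Total weight = 1/8 + 3/8 = 1/2
P(U=0 | obs) = 1/8 / 1/2 = 1/4
P(U=1 | obs) = 3/8 / 1/2 = 3/4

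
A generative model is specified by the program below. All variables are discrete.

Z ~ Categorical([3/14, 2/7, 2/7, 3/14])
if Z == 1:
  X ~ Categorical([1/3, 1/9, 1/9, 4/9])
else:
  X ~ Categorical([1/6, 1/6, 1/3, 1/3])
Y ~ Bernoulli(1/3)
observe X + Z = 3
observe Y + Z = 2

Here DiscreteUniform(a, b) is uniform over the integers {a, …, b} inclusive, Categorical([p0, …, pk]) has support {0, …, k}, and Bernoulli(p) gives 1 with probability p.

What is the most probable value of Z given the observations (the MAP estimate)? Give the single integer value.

argmax_v P(Z = v | obs) = 2

Enumerate traces; 2 have nonzero weight after conditioning:
  (Z=1, X=2, Y=1) weight 2/189
  (Z=2, X=1, Y=0) weight 2/63
Group by Z:
  weight(Z=1) = 2/189
  weight(Z=2) = 2/63
Total weight = 2/189 + 2/63 = 8/189
P(Z=1 | obs) = 2/189 / 8/189 = 1/4
P(Z=2 | obs) = 2/63 / 8/189 = 3/4
argmax = 2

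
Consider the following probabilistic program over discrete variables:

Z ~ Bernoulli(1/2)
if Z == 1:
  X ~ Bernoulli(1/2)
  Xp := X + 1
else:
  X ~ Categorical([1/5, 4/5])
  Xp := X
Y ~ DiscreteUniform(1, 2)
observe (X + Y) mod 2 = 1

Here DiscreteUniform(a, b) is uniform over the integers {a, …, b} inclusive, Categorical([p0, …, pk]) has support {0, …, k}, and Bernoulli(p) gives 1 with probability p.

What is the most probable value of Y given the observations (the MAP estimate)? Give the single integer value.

argmax_v P(Y = v | obs) = 2

Enumerate traces; 4 have nonzero weight after conditioning:
  (Z=0, X=0, Y=1) weight 1/20
  (Z=0, X=1, Y=2) weight 1/5
  (Z=1, X=0, Y=1) weight 1/8
  (Z=1, X=1, Y=2) weight 1/8
Group by Y:
  weight(Y=1) = 7/40
  weight(Y=2) = 13/40
Total weight = 7/40 + 13/40 = 1/2
P(Y=1 | obs) = 7/40 / 1/2 = 7/20
P(Y=2 | obs) = 13/40 / 1/2 = 13/20
argmax = 2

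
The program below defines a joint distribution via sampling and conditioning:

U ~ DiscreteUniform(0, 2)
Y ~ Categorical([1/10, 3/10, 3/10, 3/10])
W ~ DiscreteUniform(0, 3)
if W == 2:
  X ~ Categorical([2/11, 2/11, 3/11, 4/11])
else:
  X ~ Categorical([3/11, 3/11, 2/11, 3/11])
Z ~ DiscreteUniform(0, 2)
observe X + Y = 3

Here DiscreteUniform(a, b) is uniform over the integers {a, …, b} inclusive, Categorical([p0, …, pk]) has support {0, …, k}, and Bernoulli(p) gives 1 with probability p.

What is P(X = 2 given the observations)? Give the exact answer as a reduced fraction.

P(X = 2 | obs) = 27/106

Enumerate traces; 144 have nonzero weight after conditioning:
  (U=0, Y=0, W=0, X=3, Z=0) weight 1/1320
  (U=0, Y=0, W=0, X=3, Z=1) weight 1/1320
  (U=0, Y=0, W=0, X=3, Z=2) weight 1/1320
  (U=0, Y=0, W=1, X=3, Z=0) weight 1/1320
  (U=0, Y=0, W=1, X=3, Z=1) weight 1/1320
  (U=0, Y=0, W=1, X=3, Z=2) weight 1/1320
  (U=0, Y=0, W=2, X=3, Z=0) weight 1/990
  (U=0, Y=0, W=2, X=3, Z=1) weight 1/990
  (U=0, Y=1, W=0, X=2, Z=0) weight 1/660
  (U=0, Y=2, W=0, X=1, Z=0) weight 1/440
  … 134 more
Group by X:
  weight(X=0) = 3/40
  weight(X=1) = 3/40
  weight(X=2) = 27/440
  weight(X=3) = 13/440
Total weight = 3/40 + 3/40 + 27/440 + 13/440 = 53/220
P(X=0 | obs) = 3/40 / 53/220 = 33/106
P(X=1 | obs) = 3/40 / 53/220 = 33/106
P(X=2 | obs) = 27/440 / 53/220 = 27/106
P(X=3 | obs) = 13/440 / 53/220 = 13/106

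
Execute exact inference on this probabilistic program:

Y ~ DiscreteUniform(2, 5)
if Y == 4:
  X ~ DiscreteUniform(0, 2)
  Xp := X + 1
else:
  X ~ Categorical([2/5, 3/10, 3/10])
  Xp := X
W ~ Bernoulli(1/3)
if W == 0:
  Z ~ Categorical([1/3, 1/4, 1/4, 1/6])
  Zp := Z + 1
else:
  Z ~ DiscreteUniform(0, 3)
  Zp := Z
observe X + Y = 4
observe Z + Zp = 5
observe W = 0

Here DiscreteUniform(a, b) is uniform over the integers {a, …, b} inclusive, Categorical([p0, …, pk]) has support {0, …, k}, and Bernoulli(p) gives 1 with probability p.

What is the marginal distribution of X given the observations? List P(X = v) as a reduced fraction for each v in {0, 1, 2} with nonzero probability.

Enumerate traces; 3 have nonzero weight after conditioning:
  (Y=2, X=2, W=0, Z=2) weight 1/80
  (Y=3, X=1, W=0, Z=2) weight 1/80
  (Y=4, X=0, W=0, Z=2) weight 1/72
Group by X:
  weight(X=0) = 1/72
  weight(X=1) = 1/80
  weight(X=2) = 1/80
Total weight = 1/72 + 1/80 + 1/80 = 7/180
P(X=0 | obs) = 1/72 / 7/180 = 5/14
P(X=1 | obs) = 1/80 / 7/180 = 9/28
P(X=2 | obs) = 1/80 / 7/180 = 9/28

P(X=0) = 5/14, P(X=1) = 9/28, P(X=2) = 9/28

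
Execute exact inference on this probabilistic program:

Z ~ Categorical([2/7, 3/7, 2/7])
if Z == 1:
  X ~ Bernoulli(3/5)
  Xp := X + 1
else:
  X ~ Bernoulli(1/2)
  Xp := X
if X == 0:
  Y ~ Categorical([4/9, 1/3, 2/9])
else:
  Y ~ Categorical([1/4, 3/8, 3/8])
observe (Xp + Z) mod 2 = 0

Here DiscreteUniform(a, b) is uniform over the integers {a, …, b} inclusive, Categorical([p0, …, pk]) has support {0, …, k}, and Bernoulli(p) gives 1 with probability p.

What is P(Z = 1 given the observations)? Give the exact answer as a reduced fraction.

Enumerate traces; 9 have nonzero weight after conditioning:
  (Z=0, X=0, Y=0) weight 4/63
  (Z=0, X=0, Y=1) weight 1/21
  (Z=0, X=0, Y=2) weight 2/63
  (Z=1, X=0, Y=0) weight 8/105
  (Z=1, X=0, Y=1) weight 2/35
  (Z=1, X=0, Y=2) weight 4/105
  (Z=2, X=0, Y=0) weight 4/63
  (Z=2, X=0, Y=1) weight 1/21
  … 1 more
Group by Z:
  weight(Z=0) = 1/7
  weight(Z=1) = 6/35
  weight(Z=2) = 1/7
Total weight = 1/7 + 6/35 + 1/7 = 16/35
P(Z=0 | obs) = 1/7 / 16/35 = 5/16
P(Z=1 | obs) = 6/35 / 16/35 = 3/8
P(Z=2 | obs) = 1/7 / 16/35 = 5/16

P(Z = 1 | obs) = 3/8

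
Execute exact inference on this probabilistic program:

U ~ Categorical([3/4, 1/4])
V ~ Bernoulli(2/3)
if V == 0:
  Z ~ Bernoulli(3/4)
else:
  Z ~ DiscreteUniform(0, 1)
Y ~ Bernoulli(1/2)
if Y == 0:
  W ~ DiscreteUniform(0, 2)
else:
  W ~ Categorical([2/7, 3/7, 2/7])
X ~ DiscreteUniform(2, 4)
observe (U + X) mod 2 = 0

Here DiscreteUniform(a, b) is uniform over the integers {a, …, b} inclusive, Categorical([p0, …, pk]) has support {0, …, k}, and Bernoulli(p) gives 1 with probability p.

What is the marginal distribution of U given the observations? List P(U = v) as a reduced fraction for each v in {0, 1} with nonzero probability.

P(U=0) = 6/7, P(U=1) = 1/7

Enumerate traces; 72 have nonzero weight after conditioning:
  (U=0, V=0, Z=0, Y=0, W=0, X=2) weight 1/288
  (U=0, V=0, Z=0, Y=0, W=0, X=4) weight 1/288
  (U=0, V=0, Z=0, Y=0, W=1, X=2) weight 1/288
  (U=0, V=0, Z=0, Y=0, W=1, X=4) weight 1/288
  (U=0, V=0, Z=0, Y=0, W=2, X=2) weight 1/288
  (U=0, V=0, Z=0, Y=0, W=2, X=4) weight 1/288
  (U=0, V=0, Z=0, Y=1, W=0, X=2) weight 1/336
  (U=0, V=0, Z=0, Y=1, W=0, X=4) weight 1/336
  (U=1, V=0, Z=0, Y=0, W=0, X=3) weight 1/864
  … 63 more
Group by U:
  weight(U=0) = 1/2
  weight(U=1) = 1/12
Total weight = 1/2 + 1/12 = 7/12
P(U=0 | obs) = 1/2 / 7/12 = 6/7
P(U=1 | obs) = 1/12 / 7/12 = 1/7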